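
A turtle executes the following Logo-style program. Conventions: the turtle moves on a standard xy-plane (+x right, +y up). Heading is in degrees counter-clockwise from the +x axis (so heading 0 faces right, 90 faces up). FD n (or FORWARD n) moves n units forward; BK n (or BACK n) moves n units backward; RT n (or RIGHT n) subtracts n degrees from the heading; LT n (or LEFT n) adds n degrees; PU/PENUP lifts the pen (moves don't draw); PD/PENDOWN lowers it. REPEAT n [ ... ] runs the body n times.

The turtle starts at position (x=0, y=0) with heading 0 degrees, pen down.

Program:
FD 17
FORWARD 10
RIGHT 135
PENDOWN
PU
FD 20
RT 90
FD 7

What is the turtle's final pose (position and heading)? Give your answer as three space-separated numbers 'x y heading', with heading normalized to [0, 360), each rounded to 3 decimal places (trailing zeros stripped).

Executing turtle program step by step:
Start: pos=(0,0), heading=0, pen down
FD 17: (0,0) -> (17,0) [heading=0, draw]
FD 10: (17,0) -> (27,0) [heading=0, draw]
RT 135: heading 0 -> 225
PD: pen down
PU: pen up
FD 20: (27,0) -> (12.858,-14.142) [heading=225, move]
RT 90: heading 225 -> 135
FD 7: (12.858,-14.142) -> (7.908,-9.192) [heading=135, move]
Final: pos=(7.908,-9.192), heading=135, 2 segment(s) drawn

Answer: 7.908 -9.192 135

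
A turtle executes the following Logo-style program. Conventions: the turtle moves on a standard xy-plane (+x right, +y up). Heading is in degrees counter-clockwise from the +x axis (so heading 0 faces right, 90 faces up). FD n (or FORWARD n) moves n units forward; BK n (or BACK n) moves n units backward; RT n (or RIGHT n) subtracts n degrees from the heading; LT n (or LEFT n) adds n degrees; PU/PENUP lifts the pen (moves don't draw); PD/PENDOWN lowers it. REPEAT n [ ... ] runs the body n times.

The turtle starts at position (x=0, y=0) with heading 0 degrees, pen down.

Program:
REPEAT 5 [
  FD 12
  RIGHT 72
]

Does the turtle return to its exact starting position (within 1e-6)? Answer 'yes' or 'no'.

Answer: yes

Derivation:
Executing turtle program step by step:
Start: pos=(0,0), heading=0, pen down
REPEAT 5 [
  -- iteration 1/5 --
  FD 12: (0,0) -> (12,0) [heading=0, draw]
  RT 72: heading 0 -> 288
  -- iteration 2/5 --
  FD 12: (12,0) -> (15.708,-11.413) [heading=288, draw]
  RT 72: heading 288 -> 216
  -- iteration 3/5 --
  FD 12: (15.708,-11.413) -> (6,-18.466) [heading=216, draw]
  RT 72: heading 216 -> 144
  -- iteration 4/5 --
  FD 12: (6,-18.466) -> (-3.708,-11.413) [heading=144, draw]
  RT 72: heading 144 -> 72
  -- iteration 5/5 --
  FD 12: (-3.708,-11.413) -> (0,0) [heading=72, draw]
  RT 72: heading 72 -> 0
]
Final: pos=(0,0), heading=0, 5 segment(s) drawn

Start position: (0, 0)
Final position: (0, 0)
Distance = 0; < 1e-6 -> CLOSED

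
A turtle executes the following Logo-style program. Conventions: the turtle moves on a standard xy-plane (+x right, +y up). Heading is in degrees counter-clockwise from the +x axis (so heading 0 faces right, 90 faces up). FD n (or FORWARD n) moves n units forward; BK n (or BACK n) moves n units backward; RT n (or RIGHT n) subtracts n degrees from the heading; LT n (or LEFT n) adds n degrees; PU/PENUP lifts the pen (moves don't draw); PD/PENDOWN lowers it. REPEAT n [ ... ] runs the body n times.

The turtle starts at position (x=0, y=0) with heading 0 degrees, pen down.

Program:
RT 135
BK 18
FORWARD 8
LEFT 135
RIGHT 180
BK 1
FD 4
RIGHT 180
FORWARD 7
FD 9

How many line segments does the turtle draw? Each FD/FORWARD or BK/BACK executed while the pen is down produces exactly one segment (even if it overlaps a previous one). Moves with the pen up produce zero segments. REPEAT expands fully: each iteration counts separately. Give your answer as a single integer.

Answer: 6

Derivation:
Executing turtle program step by step:
Start: pos=(0,0), heading=0, pen down
RT 135: heading 0 -> 225
BK 18: (0,0) -> (12.728,12.728) [heading=225, draw]
FD 8: (12.728,12.728) -> (7.071,7.071) [heading=225, draw]
LT 135: heading 225 -> 0
RT 180: heading 0 -> 180
BK 1: (7.071,7.071) -> (8.071,7.071) [heading=180, draw]
FD 4: (8.071,7.071) -> (4.071,7.071) [heading=180, draw]
RT 180: heading 180 -> 0
FD 7: (4.071,7.071) -> (11.071,7.071) [heading=0, draw]
FD 9: (11.071,7.071) -> (20.071,7.071) [heading=0, draw]
Final: pos=(20.071,7.071), heading=0, 6 segment(s) drawn
Segments drawn: 6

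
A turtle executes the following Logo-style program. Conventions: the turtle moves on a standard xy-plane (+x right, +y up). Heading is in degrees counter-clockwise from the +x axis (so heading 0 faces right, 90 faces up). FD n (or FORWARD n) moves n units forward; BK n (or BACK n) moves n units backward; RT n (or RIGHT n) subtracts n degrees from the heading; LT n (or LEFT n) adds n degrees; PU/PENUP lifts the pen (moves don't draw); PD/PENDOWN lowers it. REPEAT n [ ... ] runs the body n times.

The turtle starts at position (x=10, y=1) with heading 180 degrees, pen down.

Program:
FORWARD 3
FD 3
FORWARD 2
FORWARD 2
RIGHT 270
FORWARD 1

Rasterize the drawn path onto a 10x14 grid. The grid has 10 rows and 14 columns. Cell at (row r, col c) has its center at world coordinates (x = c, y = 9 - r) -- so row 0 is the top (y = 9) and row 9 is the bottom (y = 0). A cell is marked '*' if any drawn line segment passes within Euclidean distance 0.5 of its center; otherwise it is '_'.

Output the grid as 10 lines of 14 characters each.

Answer: ______________
______________
______________
______________
______________
______________
______________
______________
***********___
*_____________

Derivation:
Segment 0: (10,1) -> (7,1)
Segment 1: (7,1) -> (4,1)
Segment 2: (4,1) -> (2,1)
Segment 3: (2,1) -> (0,1)
Segment 4: (0,1) -> (0,0)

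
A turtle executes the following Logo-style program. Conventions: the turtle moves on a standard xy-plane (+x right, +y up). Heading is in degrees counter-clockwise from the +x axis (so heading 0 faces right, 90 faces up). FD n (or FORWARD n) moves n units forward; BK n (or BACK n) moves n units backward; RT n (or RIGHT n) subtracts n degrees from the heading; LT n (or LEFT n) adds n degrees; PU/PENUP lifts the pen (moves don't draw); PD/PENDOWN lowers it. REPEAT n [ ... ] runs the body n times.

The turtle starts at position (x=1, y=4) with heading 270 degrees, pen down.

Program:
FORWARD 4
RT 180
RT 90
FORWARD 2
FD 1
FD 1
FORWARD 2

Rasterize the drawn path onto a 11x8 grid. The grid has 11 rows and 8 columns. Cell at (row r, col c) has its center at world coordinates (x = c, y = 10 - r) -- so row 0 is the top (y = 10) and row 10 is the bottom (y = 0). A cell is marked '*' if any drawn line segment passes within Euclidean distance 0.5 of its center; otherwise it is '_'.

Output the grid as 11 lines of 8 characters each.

Answer: ________
________
________
________
________
________
_*______
_*______
_*______
_*______
_*******

Derivation:
Segment 0: (1,4) -> (1,0)
Segment 1: (1,0) -> (3,0)
Segment 2: (3,0) -> (4,0)
Segment 3: (4,0) -> (5,0)
Segment 4: (5,0) -> (7,0)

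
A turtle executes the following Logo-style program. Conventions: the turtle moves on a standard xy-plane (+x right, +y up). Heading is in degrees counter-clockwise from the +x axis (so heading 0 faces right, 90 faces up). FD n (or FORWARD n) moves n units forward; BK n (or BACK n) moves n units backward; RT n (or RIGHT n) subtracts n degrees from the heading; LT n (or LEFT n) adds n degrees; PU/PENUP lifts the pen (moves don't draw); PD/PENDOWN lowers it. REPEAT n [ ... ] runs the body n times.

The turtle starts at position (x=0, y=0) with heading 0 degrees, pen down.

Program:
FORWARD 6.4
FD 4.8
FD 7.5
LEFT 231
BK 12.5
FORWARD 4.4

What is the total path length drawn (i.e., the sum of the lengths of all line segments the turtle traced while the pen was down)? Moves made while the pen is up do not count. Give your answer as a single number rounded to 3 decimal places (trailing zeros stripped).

Answer: 35.6

Derivation:
Executing turtle program step by step:
Start: pos=(0,0), heading=0, pen down
FD 6.4: (0,0) -> (6.4,0) [heading=0, draw]
FD 4.8: (6.4,0) -> (11.2,0) [heading=0, draw]
FD 7.5: (11.2,0) -> (18.7,0) [heading=0, draw]
LT 231: heading 0 -> 231
BK 12.5: (18.7,0) -> (26.567,9.714) [heading=231, draw]
FD 4.4: (26.567,9.714) -> (23.797,6.295) [heading=231, draw]
Final: pos=(23.797,6.295), heading=231, 5 segment(s) drawn

Segment lengths:
  seg 1: (0,0) -> (6.4,0), length = 6.4
  seg 2: (6.4,0) -> (11.2,0), length = 4.8
  seg 3: (11.2,0) -> (18.7,0), length = 7.5
  seg 4: (18.7,0) -> (26.567,9.714), length = 12.5
  seg 5: (26.567,9.714) -> (23.797,6.295), length = 4.4
Total = 35.6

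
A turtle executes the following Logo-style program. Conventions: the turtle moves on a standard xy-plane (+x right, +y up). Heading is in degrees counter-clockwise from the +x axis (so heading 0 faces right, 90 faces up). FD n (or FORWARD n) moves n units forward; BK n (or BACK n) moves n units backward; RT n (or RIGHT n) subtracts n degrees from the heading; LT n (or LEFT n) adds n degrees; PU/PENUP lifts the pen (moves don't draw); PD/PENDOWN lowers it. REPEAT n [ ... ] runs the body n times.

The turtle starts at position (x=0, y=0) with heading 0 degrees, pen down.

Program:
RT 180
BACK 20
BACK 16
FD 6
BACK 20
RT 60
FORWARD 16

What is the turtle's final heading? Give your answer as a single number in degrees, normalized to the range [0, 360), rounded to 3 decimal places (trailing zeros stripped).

Executing turtle program step by step:
Start: pos=(0,0), heading=0, pen down
RT 180: heading 0 -> 180
BK 20: (0,0) -> (20,0) [heading=180, draw]
BK 16: (20,0) -> (36,0) [heading=180, draw]
FD 6: (36,0) -> (30,0) [heading=180, draw]
BK 20: (30,0) -> (50,0) [heading=180, draw]
RT 60: heading 180 -> 120
FD 16: (50,0) -> (42,13.856) [heading=120, draw]
Final: pos=(42,13.856), heading=120, 5 segment(s) drawn

Answer: 120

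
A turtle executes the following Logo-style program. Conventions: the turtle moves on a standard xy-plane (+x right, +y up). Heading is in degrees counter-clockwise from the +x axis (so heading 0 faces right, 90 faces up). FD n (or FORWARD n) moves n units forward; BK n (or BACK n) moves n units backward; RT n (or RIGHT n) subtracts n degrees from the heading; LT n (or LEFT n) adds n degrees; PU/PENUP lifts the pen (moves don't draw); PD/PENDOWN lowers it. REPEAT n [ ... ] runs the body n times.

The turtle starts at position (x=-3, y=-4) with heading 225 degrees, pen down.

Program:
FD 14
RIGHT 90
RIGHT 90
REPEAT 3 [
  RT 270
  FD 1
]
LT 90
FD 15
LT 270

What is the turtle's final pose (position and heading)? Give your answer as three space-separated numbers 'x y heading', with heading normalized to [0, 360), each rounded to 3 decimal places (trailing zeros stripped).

Answer: -3 -4 315

Derivation:
Executing turtle program step by step:
Start: pos=(-3,-4), heading=225, pen down
FD 14: (-3,-4) -> (-12.899,-13.899) [heading=225, draw]
RT 90: heading 225 -> 135
RT 90: heading 135 -> 45
REPEAT 3 [
  -- iteration 1/3 --
  RT 270: heading 45 -> 135
  FD 1: (-12.899,-13.899) -> (-13.607,-13.192) [heading=135, draw]
  -- iteration 2/3 --
  RT 270: heading 135 -> 225
  FD 1: (-13.607,-13.192) -> (-14.314,-13.899) [heading=225, draw]
  -- iteration 3/3 --
  RT 270: heading 225 -> 315
  FD 1: (-14.314,-13.899) -> (-13.607,-14.607) [heading=315, draw]
]
LT 90: heading 315 -> 45
FD 15: (-13.607,-14.607) -> (-3,-4) [heading=45, draw]
LT 270: heading 45 -> 315
Final: pos=(-3,-4), heading=315, 5 segment(s) drawn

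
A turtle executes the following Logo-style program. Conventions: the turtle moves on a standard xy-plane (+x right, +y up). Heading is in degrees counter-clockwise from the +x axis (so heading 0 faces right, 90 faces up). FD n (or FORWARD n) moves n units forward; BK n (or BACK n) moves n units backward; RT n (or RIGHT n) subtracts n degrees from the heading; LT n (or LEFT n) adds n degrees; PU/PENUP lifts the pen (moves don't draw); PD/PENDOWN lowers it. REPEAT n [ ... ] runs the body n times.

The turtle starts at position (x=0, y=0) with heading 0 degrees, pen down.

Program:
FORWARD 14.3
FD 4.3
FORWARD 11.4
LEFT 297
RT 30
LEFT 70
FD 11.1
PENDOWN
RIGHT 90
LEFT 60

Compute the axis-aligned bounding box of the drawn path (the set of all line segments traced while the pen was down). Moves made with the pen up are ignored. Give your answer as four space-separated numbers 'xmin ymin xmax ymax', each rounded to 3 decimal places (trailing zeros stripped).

Answer: 0 -4.337 40.218 0

Derivation:
Executing turtle program step by step:
Start: pos=(0,0), heading=0, pen down
FD 14.3: (0,0) -> (14.3,0) [heading=0, draw]
FD 4.3: (14.3,0) -> (18.6,0) [heading=0, draw]
FD 11.4: (18.6,0) -> (30,0) [heading=0, draw]
LT 297: heading 0 -> 297
RT 30: heading 297 -> 267
LT 70: heading 267 -> 337
FD 11.1: (30,0) -> (40.218,-4.337) [heading=337, draw]
PD: pen down
RT 90: heading 337 -> 247
LT 60: heading 247 -> 307
Final: pos=(40.218,-4.337), heading=307, 4 segment(s) drawn

Segment endpoints: x in {0, 14.3, 18.6, 30, 40.218}, y in {-4.337, 0}
xmin=0, ymin=-4.337, xmax=40.218, ymax=0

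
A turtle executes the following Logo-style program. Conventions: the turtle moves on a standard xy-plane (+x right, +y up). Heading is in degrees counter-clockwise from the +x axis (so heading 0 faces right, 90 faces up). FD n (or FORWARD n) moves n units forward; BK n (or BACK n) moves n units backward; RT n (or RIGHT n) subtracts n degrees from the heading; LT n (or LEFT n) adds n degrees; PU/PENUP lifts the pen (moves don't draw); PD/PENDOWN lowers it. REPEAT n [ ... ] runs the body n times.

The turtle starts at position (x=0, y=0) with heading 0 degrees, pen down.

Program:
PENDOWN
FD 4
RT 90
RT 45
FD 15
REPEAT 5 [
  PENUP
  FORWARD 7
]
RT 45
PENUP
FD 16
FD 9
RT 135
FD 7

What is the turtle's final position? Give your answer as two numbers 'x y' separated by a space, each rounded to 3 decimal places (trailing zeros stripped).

Executing turtle program step by step:
Start: pos=(0,0), heading=0, pen down
PD: pen down
FD 4: (0,0) -> (4,0) [heading=0, draw]
RT 90: heading 0 -> 270
RT 45: heading 270 -> 225
FD 15: (4,0) -> (-6.607,-10.607) [heading=225, draw]
REPEAT 5 [
  -- iteration 1/5 --
  PU: pen up
  FD 7: (-6.607,-10.607) -> (-11.556,-15.556) [heading=225, move]
  -- iteration 2/5 --
  PU: pen up
  FD 7: (-11.556,-15.556) -> (-16.506,-20.506) [heading=225, move]
  -- iteration 3/5 --
  PU: pen up
  FD 7: (-16.506,-20.506) -> (-21.456,-25.456) [heading=225, move]
  -- iteration 4/5 --
  PU: pen up
  FD 7: (-21.456,-25.456) -> (-26.406,-30.406) [heading=225, move]
  -- iteration 5/5 --
  PU: pen up
  FD 7: (-26.406,-30.406) -> (-31.355,-35.355) [heading=225, move]
]
RT 45: heading 225 -> 180
PU: pen up
FD 16: (-31.355,-35.355) -> (-47.355,-35.355) [heading=180, move]
FD 9: (-47.355,-35.355) -> (-56.355,-35.355) [heading=180, move]
RT 135: heading 180 -> 45
FD 7: (-56.355,-35.355) -> (-51.406,-30.406) [heading=45, move]
Final: pos=(-51.406,-30.406), heading=45, 2 segment(s) drawn

Answer: -51.406 -30.406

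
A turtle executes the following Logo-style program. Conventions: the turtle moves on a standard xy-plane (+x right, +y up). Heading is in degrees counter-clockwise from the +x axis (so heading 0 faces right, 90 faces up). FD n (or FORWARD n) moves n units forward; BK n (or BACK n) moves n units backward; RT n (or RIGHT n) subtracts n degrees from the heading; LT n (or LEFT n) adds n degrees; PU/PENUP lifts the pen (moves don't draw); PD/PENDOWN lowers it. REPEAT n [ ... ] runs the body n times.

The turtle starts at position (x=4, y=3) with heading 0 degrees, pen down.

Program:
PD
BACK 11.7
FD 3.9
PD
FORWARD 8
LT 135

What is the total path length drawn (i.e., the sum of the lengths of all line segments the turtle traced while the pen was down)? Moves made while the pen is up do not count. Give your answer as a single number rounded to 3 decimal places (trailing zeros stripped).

Executing turtle program step by step:
Start: pos=(4,3), heading=0, pen down
PD: pen down
BK 11.7: (4,3) -> (-7.7,3) [heading=0, draw]
FD 3.9: (-7.7,3) -> (-3.8,3) [heading=0, draw]
PD: pen down
FD 8: (-3.8,3) -> (4.2,3) [heading=0, draw]
LT 135: heading 0 -> 135
Final: pos=(4.2,3), heading=135, 3 segment(s) drawn

Segment lengths:
  seg 1: (4,3) -> (-7.7,3), length = 11.7
  seg 2: (-7.7,3) -> (-3.8,3), length = 3.9
  seg 3: (-3.8,3) -> (4.2,3), length = 8
Total = 23.6

Answer: 23.6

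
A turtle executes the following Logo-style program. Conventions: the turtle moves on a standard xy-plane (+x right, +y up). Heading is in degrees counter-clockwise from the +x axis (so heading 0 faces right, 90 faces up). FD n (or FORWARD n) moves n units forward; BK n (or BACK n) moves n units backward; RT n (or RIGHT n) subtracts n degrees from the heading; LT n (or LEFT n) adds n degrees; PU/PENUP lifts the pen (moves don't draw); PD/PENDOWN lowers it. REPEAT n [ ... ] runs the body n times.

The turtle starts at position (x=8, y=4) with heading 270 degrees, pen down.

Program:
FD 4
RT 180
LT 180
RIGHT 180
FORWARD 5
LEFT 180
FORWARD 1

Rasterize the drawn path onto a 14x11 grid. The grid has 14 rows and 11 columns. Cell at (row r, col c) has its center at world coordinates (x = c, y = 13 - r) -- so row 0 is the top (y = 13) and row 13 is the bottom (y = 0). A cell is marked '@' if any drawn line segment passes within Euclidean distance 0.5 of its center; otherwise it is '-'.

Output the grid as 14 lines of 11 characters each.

Answer: -----------
-----------
-----------
-----------
-----------
-----------
-----------
-----------
--------@--
--------@--
--------@--
--------@--
--------@--
--------@--

Derivation:
Segment 0: (8,4) -> (8,0)
Segment 1: (8,0) -> (8,5)
Segment 2: (8,5) -> (8,4)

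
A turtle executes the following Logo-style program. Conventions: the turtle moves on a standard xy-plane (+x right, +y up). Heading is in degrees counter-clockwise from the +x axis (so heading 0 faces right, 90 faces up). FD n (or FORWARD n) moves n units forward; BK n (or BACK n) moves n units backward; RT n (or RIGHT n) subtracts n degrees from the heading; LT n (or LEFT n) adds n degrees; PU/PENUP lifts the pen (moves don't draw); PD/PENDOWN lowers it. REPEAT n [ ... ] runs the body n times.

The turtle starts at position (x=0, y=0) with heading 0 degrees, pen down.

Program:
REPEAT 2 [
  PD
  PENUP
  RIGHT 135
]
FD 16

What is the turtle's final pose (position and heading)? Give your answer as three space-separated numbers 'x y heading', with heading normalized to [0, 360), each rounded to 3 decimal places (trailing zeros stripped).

Executing turtle program step by step:
Start: pos=(0,0), heading=0, pen down
REPEAT 2 [
  -- iteration 1/2 --
  PD: pen down
  PU: pen up
  RT 135: heading 0 -> 225
  -- iteration 2/2 --
  PD: pen down
  PU: pen up
  RT 135: heading 225 -> 90
]
FD 16: (0,0) -> (0,16) [heading=90, move]
Final: pos=(0,16), heading=90, 0 segment(s) drawn

Answer: 0 16 90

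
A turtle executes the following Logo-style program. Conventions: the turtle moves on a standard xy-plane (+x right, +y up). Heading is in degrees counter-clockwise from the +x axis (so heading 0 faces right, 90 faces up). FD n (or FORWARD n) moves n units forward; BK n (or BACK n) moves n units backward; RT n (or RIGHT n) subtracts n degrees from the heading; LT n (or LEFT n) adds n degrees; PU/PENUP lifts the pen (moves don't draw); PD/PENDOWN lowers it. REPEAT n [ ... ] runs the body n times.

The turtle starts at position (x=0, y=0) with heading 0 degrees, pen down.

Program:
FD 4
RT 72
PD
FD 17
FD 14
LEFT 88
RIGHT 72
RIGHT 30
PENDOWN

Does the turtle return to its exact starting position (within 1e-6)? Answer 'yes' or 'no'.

Answer: no

Derivation:
Executing turtle program step by step:
Start: pos=(0,0), heading=0, pen down
FD 4: (0,0) -> (4,0) [heading=0, draw]
RT 72: heading 0 -> 288
PD: pen down
FD 17: (4,0) -> (9.253,-16.168) [heading=288, draw]
FD 14: (9.253,-16.168) -> (13.58,-29.483) [heading=288, draw]
LT 88: heading 288 -> 16
RT 72: heading 16 -> 304
RT 30: heading 304 -> 274
PD: pen down
Final: pos=(13.58,-29.483), heading=274, 3 segment(s) drawn

Start position: (0, 0)
Final position: (13.58, -29.483)
Distance = 32.46; >= 1e-6 -> NOT closed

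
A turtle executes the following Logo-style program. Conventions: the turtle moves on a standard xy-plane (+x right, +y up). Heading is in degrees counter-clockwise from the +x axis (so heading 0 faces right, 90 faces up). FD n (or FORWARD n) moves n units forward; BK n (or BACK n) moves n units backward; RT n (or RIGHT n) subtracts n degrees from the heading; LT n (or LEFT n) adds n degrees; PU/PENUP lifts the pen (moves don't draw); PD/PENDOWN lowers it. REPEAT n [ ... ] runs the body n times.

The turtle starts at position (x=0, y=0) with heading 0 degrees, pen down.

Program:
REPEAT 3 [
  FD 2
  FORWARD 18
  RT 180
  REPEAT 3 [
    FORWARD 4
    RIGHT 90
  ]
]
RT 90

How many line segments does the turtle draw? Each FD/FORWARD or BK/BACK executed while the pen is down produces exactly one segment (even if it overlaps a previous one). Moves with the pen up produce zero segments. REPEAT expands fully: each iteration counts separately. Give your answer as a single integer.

Answer: 15

Derivation:
Executing turtle program step by step:
Start: pos=(0,0), heading=0, pen down
REPEAT 3 [
  -- iteration 1/3 --
  FD 2: (0,0) -> (2,0) [heading=0, draw]
  FD 18: (2,0) -> (20,0) [heading=0, draw]
  RT 180: heading 0 -> 180
  REPEAT 3 [
    -- iteration 1/3 --
    FD 4: (20,0) -> (16,0) [heading=180, draw]
    RT 90: heading 180 -> 90
    -- iteration 2/3 --
    FD 4: (16,0) -> (16,4) [heading=90, draw]
    RT 90: heading 90 -> 0
    -- iteration 3/3 --
    FD 4: (16,4) -> (20,4) [heading=0, draw]
    RT 90: heading 0 -> 270
  ]
  -- iteration 2/3 --
  FD 2: (20,4) -> (20,2) [heading=270, draw]
  FD 18: (20,2) -> (20,-16) [heading=270, draw]
  RT 180: heading 270 -> 90
  REPEAT 3 [
    -- iteration 1/3 --
    FD 4: (20,-16) -> (20,-12) [heading=90, draw]
    RT 90: heading 90 -> 0
    -- iteration 2/3 --
    FD 4: (20,-12) -> (24,-12) [heading=0, draw]
    RT 90: heading 0 -> 270
    -- iteration 3/3 --
    FD 4: (24,-12) -> (24,-16) [heading=270, draw]
    RT 90: heading 270 -> 180
  ]
  -- iteration 3/3 --
  FD 2: (24,-16) -> (22,-16) [heading=180, draw]
  FD 18: (22,-16) -> (4,-16) [heading=180, draw]
  RT 180: heading 180 -> 0
  REPEAT 3 [
    -- iteration 1/3 --
    FD 4: (4,-16) -> (8,-16) [heading=0, draw]
    RT 90: heading 0 -> 270
    -- iteration 2/3 --
    FD 4: (8,-16) -> (8,-20) [heading=270, draw]
    RT 90: heading 270 -> 180
    -- iteration 3/3 --
    FD 4: (8,-20) -> (4,-20) [heading=180, draw]
    RT 90: heading 180 -> 90
  ]
]
RT 90: heading 90 -> 0
Final: pos=(4,-20), heading=0, 15 segment(s) drawn
Segments drawn: 15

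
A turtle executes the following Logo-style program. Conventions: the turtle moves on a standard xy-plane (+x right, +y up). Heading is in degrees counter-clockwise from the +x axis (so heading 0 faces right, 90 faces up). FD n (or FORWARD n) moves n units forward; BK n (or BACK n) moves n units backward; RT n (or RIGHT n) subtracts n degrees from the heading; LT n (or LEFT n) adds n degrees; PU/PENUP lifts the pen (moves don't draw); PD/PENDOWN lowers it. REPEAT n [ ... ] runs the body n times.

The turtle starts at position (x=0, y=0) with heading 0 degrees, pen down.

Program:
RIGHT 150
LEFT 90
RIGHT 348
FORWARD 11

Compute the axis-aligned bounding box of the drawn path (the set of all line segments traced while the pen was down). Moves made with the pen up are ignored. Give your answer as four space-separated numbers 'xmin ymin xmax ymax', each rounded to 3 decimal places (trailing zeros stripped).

Answer: 0 -8.175 7.36 0

Derivation:
Executing turtle program step by step:
Start: pos=(0,0), heading=0, pen down
RT 150: heading 0 -> 210
LT 90: heading 210 -> 300
RT 348: heading 300 -> 312
FD 11: (0,0) -> (7.36,-8.175) [heading=312, draw]
Final: pos=(7.36,-8.175), heading=312, 1 segment(s) drawn

Segment endpoints: x in {0, 7.36}, y in {-8.175, 0}
xmin=0, ymin=-8.175, xmax=7.36, ymax=0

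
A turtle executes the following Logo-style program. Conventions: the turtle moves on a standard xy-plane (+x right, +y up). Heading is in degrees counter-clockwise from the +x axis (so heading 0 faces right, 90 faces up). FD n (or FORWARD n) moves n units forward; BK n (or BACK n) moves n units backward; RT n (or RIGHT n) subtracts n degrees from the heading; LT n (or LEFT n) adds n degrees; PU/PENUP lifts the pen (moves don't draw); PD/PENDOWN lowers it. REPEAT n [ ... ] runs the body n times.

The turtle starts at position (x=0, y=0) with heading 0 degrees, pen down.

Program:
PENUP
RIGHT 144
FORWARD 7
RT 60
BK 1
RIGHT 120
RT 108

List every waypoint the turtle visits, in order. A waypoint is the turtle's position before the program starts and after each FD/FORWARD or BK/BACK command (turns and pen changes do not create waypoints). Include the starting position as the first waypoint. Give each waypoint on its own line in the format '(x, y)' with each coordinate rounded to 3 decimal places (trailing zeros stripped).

Answer: (0, 0)
(-5.663, -4.114)
(-4.75, -4.521)

Derivation:
Executing turtle program step by step:
Start: pos=(0,0), heading=0, pen down
PU: pen up
RT 144: heading 0 -> 216
FD 7: (0,0) -> (-5.663,-4.114) [heading=216, move]
RT 60: heading 216 -> 156
BK 1: (-5.663,-4.114) -> (-4.75,-4.521) [heading=156, move]
RT 120: heading 156 -> 36
RT 108: heading 36 -> 288
Final: pos=(-4.75,-4.521), heading=288, 0 segment(s) drawn
Waypoints (3 total):
(0, 0)
(-5.663, -4.114)
(-4.75, -4.521)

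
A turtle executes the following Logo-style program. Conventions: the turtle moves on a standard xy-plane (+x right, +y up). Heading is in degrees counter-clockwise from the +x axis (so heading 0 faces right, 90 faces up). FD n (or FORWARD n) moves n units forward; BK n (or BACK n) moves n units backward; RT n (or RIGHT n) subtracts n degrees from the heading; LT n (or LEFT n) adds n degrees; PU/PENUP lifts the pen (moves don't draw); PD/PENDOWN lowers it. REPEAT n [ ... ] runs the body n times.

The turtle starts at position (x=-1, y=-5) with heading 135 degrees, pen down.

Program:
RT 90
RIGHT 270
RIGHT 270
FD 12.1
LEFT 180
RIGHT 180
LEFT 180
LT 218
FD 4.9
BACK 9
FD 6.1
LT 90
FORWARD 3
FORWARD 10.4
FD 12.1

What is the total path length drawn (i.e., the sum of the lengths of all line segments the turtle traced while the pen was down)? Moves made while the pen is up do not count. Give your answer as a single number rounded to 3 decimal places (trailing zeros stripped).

Executing turtle program step by step:
Start: pos=(-1,-5), heading=135, pen down
RT 90: heading 135 -> 45
RT 270: heading 45 -> 135
RT 270: heading 135 -> 225
FD 12.1: (-1,-5) -> (-9.556,-13.556) [heading=225, draw]
LT 180: heading 225 -> 45
RT 180: heading 45 -> 225
LT 180: heading 225 -> 45
LT 218: heading 45 -> 263
FD 4.9: (-9.556,-13.556) -> (-10.153,-18.419) [heading=263, draw]
BK 9: (-10.153,-18.419) -> (-9.056,-9.487) [heading=263, draw]
FD 6.1: (-9.056,-9.487) -> (-9.8,-15.541) [heading=263, draw]
LT 90: heading 263 -> 353
FD 3: (-9.8,-15.541) -> (-6.822,-15.907) [heading=353, draw]
FD 10.4: (-6.822,-15.907) -> (3.5,-17.174) [heading=353, draw]
FD 12.1: (3.5,-17.174) -> (15.51,-18.649) [heading=353, draw]
Final: pos=(15.51,-18.649), heading=353, 7 segment(s) drawn

Segment lengths:
  seg 1: (-1,-5) -> (-9.556,-13.556), length = 12.1
  seg 2: (-9.556,-13.556) -> (-10.153,-18.419), length = 4.9
  seg 3: (-10.153,-18.419) -> (-9.056,-9.487), length = 9
  seg 4: (-9.056,-9.487) -> (-9.8,-15.541), length = 6.1
  seg 5: (-9.8,-15.541) -> (-6.822,-15.907), length = 3
  seg 6: (-6.822,-15.907) -> (3.5,-17.174), length = 10.4
  seg 7: (3.5,-17.174) -> (15.51,-18.649), length = 12.1
Total = 57.6

Answer: 57.6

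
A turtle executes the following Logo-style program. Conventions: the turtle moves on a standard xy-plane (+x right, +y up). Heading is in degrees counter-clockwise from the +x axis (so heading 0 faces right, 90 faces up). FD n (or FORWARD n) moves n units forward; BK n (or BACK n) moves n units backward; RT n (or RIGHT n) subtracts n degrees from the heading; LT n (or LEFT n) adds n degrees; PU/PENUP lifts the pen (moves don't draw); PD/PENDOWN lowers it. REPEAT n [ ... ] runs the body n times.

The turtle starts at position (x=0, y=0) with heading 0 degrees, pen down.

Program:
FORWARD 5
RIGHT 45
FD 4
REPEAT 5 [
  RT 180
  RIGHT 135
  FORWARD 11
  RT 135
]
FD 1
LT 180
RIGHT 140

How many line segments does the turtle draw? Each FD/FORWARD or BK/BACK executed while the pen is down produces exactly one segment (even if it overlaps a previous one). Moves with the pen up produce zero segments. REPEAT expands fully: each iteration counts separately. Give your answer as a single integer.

Executing turtle program step by step:
Start: pos=(0,0), heading=0, pen down
FD 5: (0,0) -> (5,0) [heading=0, draw]
RT 45: heading 0 -> 315
FD 4: (5,0) -> (7.828,-2.828) [heading=315, draw]
REPEAT 5 [
  -- iteration 1/5 --
  RT 180: heading 315 -> 135
  RT 135: heading 135 -> 0
  FD 11: (7.828,-2.828) -> (18.828,-2.828) [heading=0, draw]
  RT 135: heading 0 -> 225
  -- iteration 2/5 --
  RT 180: heading 225 -> 45
  RT 135: heading 45 -> 270
  FD 11: (18.828,-2.828) -> (18.828,-13.828) [heading=270, draw]
  RT 135: heading 270 -> 135
  -- iteration 3/5 --
  RT 180: heading 135 -> 315
  RT 135: heading 315 -> 180
  FD 11: (18.828,-13.828) -> (7.828,-13.828) [heading=180, draw]
  RT 135: heading 180 -> 45
  -- iteration 4/5 --
  RT 180: heading 45 -> 225
  RT 135: heading 225 -> 90
  FD 11: (7.828,-13.828) -> (7.828,-2.828) [heading=90, draw]
  RT 135: heading 90 -> 315
  -- iteration 5/5 --
  RT 180: heading 315 -> 135
  RT 135: heading 135 -> 0
  FD 11: (7.828,-2.828) -> (18.828,-2.828) [heading=0, draw]
  RT 135: heading 0 -> 225
]
FD 1: (18.828,-2.828) -> (18.121,-3.536) [heading=225, draw]
LT 180: heading 225 -> 45
RT 140: heading 45 -> 265
Final: pos=(18.121,-3.536), heading=265, 8 segment(s) drawn
Segments drawn: 8

Answer: 8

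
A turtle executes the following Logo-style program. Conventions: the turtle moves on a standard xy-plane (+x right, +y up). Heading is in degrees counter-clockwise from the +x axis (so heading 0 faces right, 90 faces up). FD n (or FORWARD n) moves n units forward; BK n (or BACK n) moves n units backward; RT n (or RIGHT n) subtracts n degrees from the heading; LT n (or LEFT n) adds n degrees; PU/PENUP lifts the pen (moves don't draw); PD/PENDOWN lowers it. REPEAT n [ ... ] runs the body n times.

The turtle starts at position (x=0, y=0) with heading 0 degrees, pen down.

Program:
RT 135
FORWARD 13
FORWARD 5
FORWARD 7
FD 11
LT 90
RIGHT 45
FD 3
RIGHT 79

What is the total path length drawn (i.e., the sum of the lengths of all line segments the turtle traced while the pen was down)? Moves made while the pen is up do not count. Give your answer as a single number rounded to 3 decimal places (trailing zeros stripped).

Executing turtle program step by step:
Start: pos=(0,0), heading=0, pen down
RT 135: heading 0 -> 225
FD 13: (0,0) -> (-9.192,-9.192) [heading=225, draw]
FD 5: (-9.192,-9.192) -> (-12.728,-12.728) [heading=225, draw]
FD 7: (-12.728,-12.728) -> (-17.678,-17.678) [heading=225, draw]
FD 11: (-17.678,-17.678) -> (-25.456,-25.456) [heading=225, draw]
LT 90: heading 225 -> 315
RT 45: heading 315 -> 270
FD 3: (-25.456,-25.456) -> (-25.456,-28.456) [heading=270, draw]
RT 79: heading 270 -> 191
Final: pos=(-25.456,-28.456), heading=191, 5 segment(s) drawn

Segment lengths:
  seg 1: (0,0) -> (-9.192,-9.192), length = 13
  seg 2: (-9.192,-9.192) -> (-12.728,-12.728), length = 5
  seg 3: (-12.728,-12.728) -> (-17.678,-17.678), length = 7
  seg 4: (-17.678,-17.678) -> (-25.456,-25.456), length = 11
  seg 5: (-25.456,-25.456) -> (-25.456,-28.456), length = 3
Total = 39

Answer: 39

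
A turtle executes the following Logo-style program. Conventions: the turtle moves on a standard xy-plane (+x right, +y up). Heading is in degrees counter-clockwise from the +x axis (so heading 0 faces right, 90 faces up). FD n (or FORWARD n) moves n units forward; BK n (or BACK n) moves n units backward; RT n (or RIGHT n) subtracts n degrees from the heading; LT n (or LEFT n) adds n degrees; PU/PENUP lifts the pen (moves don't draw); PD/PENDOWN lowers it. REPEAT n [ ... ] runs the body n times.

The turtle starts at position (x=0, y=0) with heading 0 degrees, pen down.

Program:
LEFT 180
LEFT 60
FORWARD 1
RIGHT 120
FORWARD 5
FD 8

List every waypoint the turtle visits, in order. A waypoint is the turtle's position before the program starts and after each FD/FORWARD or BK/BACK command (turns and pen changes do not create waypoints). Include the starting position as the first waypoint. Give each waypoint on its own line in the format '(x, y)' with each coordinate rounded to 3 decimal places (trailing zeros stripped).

Answer: (0, 0)
(-0.5, -0.866)
(-3, 3.464)
(-7, 10.392)

Derivation:
Executing turtle program step by step:
Start: pos=(0,0), heading=0, pen down
LT 180: heading 0 -> 180
LT 60: heading 180 -> 240
FD 1: (0,0) -> (-0.5,-0.866) [heading=240, draw]
RT 120: heading 240 -> 120
FD 5: (-0.5,-0.866) -> (-3,3.464) [heading=120, draw]
FD 8: (-3,3.464) -> (-7,10.392) [heading=120, draw]
Final: pos=(-7,10.392), heading=120, 3 segment(s) drawn
Waypoints (4 total):
(0, 0)
(-0.5, -0.866)
(-3, 3.464)
(-7, 10.392)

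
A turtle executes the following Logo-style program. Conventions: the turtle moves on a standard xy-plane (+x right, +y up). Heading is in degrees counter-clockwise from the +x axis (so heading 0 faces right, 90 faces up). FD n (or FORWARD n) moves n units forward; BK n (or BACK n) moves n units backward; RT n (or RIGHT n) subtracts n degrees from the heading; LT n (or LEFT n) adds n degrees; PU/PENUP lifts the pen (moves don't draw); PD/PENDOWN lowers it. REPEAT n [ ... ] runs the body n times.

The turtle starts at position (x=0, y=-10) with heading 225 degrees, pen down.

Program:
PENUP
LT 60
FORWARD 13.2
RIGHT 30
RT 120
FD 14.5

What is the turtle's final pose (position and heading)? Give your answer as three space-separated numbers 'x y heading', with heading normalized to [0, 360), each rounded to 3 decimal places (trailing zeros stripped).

Answer: -6.837 -12.497 135

Derivation:
Executing turtle program step by step:
Start: pos=(0,-10), heading=225, pen down
PU: pen up
LT 60: heading 225 -> 285
FD 13.2: (0,-10) -> (3.416,-22.75) [heading=285, move]
RT 30: heading 285 -> 255
RT 120: heading 255 -> 135
FD 14.5: (3.416,-22.75) -> (-6.837,-12.497) [heading=135, move]
Final: pos=(-6.837,-12.497), heading=135, 0 segment(s) drawn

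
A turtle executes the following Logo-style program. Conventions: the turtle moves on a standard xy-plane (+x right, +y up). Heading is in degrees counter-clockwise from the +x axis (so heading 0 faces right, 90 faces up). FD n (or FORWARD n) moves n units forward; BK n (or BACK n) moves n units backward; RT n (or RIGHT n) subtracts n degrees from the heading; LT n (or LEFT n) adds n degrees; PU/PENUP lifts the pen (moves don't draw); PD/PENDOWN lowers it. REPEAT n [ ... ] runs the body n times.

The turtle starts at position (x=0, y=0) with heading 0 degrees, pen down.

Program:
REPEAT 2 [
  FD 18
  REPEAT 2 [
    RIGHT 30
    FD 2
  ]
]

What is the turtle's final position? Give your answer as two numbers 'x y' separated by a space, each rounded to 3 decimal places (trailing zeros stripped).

Executing turtle program step by step:
Start: pos=(0,0), heading=0, pen down
REPEAT 2 [
  -- iteration 1/2 --
  FD 18: (0,0) -> (18,0) [heading=0, draw]
  REPEAT 2 [
    -- iteration 1/2 --
    RT 30: heading 0 -> 330
    FD 2: (18,0) -> (19.732,-1) [heading=330, draw]
    -- iteration 2/2 --
    RT 30: heading 330 -> 300
    FD 2: (19.732,-1) -> (20.732,-2.732) [heading=300, draw]
  ]
  -- iteration 2/2 --
  FD 18: (20.732,-2.732) -> (29.732,-18.321) [heading=300, draw]
  REPEAT 2 [
    -- iteration 1/2 --
    RT 30: heading 300 -> 270
    FD 2: (29.732,-18.321) -> (29.732,-20.321) [heading=270, draw]
    -- iteration 2/2 --
    RT 30: heading 270 -> 240
    FD 2: (29.732,-20.321) -> (28.732,-22.053) [heading=240, draw]
  ]
]
Final: pos=(28.732,-22.053), heading=240, 6 segment(s) drawn

Answer: 28.732 -22.053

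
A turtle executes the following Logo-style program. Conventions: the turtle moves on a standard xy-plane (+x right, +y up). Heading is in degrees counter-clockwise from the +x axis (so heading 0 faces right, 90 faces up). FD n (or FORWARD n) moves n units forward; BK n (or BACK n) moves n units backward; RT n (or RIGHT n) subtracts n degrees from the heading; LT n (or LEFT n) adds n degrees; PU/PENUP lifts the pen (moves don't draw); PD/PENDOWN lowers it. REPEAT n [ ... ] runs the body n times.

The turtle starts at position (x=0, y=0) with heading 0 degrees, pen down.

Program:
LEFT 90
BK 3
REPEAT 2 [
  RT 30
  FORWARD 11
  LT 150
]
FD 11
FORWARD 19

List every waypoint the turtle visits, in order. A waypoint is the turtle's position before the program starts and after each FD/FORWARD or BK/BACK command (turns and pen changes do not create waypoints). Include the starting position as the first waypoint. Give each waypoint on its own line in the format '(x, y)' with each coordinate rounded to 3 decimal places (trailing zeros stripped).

Answer: (0, 0)
(0, -3)
(5.5, 6.526)
(-5.5, 6.526)
(4.026, 1.026)
(20.481, -8.474)

Derivation:
Executing turtle program step by step:
Start: pos=(0,0), heading=0, pen down
LT 90: heading 0 -> 90
BK 3: (0,0) -> (0,-3) [heading=90, draw]
REPEAT 2 [
  -- iteration 1/2 --
  RT 30: heading 90 -> 60
  FD 11: (0,-3) -> (5.5,6.526) [heading=60, draw]
  LT 150: heading 60 -> 210
  -- iteration 2/2 --
  RT 30: heading 210 -> 180
  FD 11: (5.5,6.526) -> (-5.5,6.526) [heading=180, draw]
  LT 150: heading 180 -> 330
]
FD 11: (-5.5,6.526) -> (4.026,1.026) [heading=330, draw]
FD 19: (4.026,1.026) -> (20.481,-8.474) [heading=330, draw]
Final: pos=(20.481,-8.474), heading=330, 5 segment(s) drawn
Waypoints (6 total):
(0, 0)
(0, -3)
(5.5, 6.526)
(-5.5, 6.526)
(4.026, 1.026)
(20.481, -8.474)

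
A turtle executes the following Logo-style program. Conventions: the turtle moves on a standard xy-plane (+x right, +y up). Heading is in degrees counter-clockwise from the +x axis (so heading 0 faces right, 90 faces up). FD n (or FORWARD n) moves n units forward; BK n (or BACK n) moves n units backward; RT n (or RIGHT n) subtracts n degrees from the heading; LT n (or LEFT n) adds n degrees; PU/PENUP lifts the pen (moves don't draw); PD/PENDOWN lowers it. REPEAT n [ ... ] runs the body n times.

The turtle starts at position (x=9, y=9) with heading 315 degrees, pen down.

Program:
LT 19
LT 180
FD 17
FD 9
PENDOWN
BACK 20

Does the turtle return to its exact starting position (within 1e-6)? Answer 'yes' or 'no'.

Answer: no

Derivation:
Executing turtle program step by step:
Start: pos=(9,9), heading=315, pen down
LT 19: heading 315 -> 334
LT 180: heading 334 -> 154
FD 17: (9,9) -> (-6.279,16.452) [heading=154, draw]
FD 9: (-6.279,16.452) -> (-14.369,20.398) [heading=154, draw]
PD: pen down
BK 20: (-14.369,20.398) -> (3.607,11.63) [heading=154, draw]
Final: pos=(3.607,11.63), heading=154, 3 segment(s) drawn

Start position: (9, 9)
Final position: (3.607, 11.63)
Distance = 6; >= 1e-6 -> NOT closed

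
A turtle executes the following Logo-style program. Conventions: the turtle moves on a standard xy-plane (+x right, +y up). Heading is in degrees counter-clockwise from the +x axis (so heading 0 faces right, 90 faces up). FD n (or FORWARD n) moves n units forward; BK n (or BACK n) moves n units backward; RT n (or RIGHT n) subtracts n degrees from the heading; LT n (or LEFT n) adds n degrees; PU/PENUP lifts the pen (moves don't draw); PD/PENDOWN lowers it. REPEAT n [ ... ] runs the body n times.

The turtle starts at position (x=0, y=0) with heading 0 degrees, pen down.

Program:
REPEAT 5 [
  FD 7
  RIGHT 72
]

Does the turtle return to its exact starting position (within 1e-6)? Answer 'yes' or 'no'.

Executing turtle program step by step:
Start: pos=(0,0), heading=0, pen down
REPEAT 5 [
  -- iteration 1/5 --
  FD 7: (0,0) -> (7,0) [heading=0, draw]
  RT 72: heading 0 -> 288
  -- iteration 2/5 --
  FD 7: (7,0) -> (9.163,-6.657) [heading=288, draw]
  RT 72: heading 288 -> 216
  -- iteration 3/5 --
  FD 7: (9.163,-6.657) -> (3.5,-10.772) [heading=216, draw]
  RT 72: heading 216 -> 144
  -- iteration 4/5 --
  FD 7: (3.5,-10.772) -> (-2.163,-6.657) [heading=144, draw]
  RT 72: heading 144 -> 72
  -- iteration 5/5 --
  FD 7: (-2.163,-6.657) -> (0,0) [heading=72, draw]
  RT 72: heading 72 -> 0
]
Final: pos=(0,0), heading=0, 5 segment(s) drawn

Start position: (0, 0)
Final position: (0, 0)
Distance = 0; < 1e-6 -> CLOSED

Answer: yes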